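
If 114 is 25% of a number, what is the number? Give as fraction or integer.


Given: 114 is 25% of the whole
Set up: 114 = 25/100 * whole
whole = 114 * 100 / 25
whole = 11400 / 25
whole = 456

456


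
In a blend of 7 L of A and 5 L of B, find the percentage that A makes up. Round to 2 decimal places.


Volume of A = 7 L
Volume of B = 5 L
Total volume = 7 + 5 = 12 L
Percentage of A = (7/12) * 100
= 58.33%

58.33


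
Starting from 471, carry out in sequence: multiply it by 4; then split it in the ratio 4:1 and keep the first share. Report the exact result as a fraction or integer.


Start with 471.
Step 1: Multiply by 4: 471 * 4 = 1884
Step 2: Split 4:1, first share = 1884 * 4/5 = 7536/5
Final result = 7536/5

7536/5


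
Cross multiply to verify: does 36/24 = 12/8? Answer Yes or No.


Cross multiply to check 36/24 = 12/8
Left cross product: 36 * 8 = 288
Right cross product: 24 * 12 = 288
288 = 288
Equal, so proportions match => Yes

Yes


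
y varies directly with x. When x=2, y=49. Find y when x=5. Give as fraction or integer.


Direct proportion: y = kx
Find k: k = 49/2 = 49/2
Compute y at x=5: y = 49/2 * 5
y = 245/2

245/2


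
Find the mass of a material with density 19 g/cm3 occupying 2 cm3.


Using mass = density * volume
Density = 19 g/cm3
Volume = 2 cm3
Mass = 19 * 2
= 38 g

38


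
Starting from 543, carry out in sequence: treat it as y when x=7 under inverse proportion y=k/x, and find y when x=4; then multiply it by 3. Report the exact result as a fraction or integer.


Start with 543.
Step 1: Inverse prop: k = (543)*7; new y = k/4 = 543*7/4 = 3801/4
Step 2: Multiply by 3: 3801/4 * 3 = 11403/4
Final result = 11403/4

11403/4


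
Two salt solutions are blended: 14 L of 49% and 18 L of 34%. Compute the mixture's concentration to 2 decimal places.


Solute in mixture 1 = 49% of 14 L = 14*49/100 = 343/50 L
Solute in mixture 2 = 34% of 18 L = 18*34/100 = 153/25 L
Total solute = 343/50 + 153/25 = 649/50 L
Total volume = 14 + 18 = 32 L
Final concentration = 649/50/32 * 100 = 40.56%

40.56


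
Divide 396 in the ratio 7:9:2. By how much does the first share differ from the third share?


Total parts = 7 + 9 + 2 = 18
Value per part = 396 / 18 = 22
Shares: 7*22=154, 9*22=198, 2*22=44
First share = 154, third share = 44
Difference = |154 - 44| = 110

110


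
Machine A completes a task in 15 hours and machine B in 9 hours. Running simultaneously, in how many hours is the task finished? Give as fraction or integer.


Rate of A = 1/15 job per hour
Rate of B = 1/9 job per hour
Combined rate = 1/15 + 1/9
Find common denominator: (9 + 15)/(15*9) = 24/135
Combined rate = 8/45 job per hour
Time together = 1 / (8/45) = 45/8 hours

45/8


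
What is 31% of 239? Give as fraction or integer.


Compute 31% of 239
Convert percentage: 31% = 31/100
Multiply: 239 * 31/100
= 7409/100
= 7409/100

7409/100


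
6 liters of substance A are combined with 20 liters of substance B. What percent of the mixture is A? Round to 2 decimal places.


Volume of A = 6 L
Volume of B = 20 L
Total volume = 6 + 20 = 26 L
Percentage of A = (6/26) * 100
= 23.08%

23.08


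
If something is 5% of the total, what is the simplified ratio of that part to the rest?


Part = 5%, Remainder = 95%
Ratio = 5:95
GCD(5, 95) = 5
Simplify: 1:19 = 1:19

1:19


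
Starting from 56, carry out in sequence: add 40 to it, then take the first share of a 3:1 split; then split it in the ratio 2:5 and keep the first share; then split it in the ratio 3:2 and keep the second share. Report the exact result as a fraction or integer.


Start with 56.
Step 1: Add 40: 56+40=96; split 3:1 first = 96*3/4 = 72
Step 2: Split 2:5, first share = 72 * 2/7 = 144/7
Step 3: Split 3:2, second share = 144/7 * 2/5 = 288/35
Final result = 288/35

288/35


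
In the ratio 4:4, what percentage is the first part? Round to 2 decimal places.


Total parts = 4 + 4 = 8
First part fraction = 4/8
Percentage = (4/8) * 100
= 0.5 * 100
= 50.00%

50.00


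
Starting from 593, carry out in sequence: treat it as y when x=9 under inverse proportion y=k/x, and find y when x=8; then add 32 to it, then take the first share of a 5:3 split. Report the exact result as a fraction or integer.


Start with 593.
Step 1: Inverse prop: k = (593)*9; new y = k/8 = 593*9/8 = 5337/8
Step 2: Add 32: 5337/8+32=5593/8; split 5:3 first = 5593/8*5/8 = 27965/64
Final result = 27965/64

27965/64


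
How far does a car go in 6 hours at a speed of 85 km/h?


Using distance = speed * time
Speed = 85 km/h
Time = 6 hours
Distance = 85 * 6
= 510 km

510


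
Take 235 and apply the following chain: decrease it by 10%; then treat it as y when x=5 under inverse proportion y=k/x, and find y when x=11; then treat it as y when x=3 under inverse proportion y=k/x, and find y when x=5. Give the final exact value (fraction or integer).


Start with 235.
Step 1: Decrease by 10%: 235 * 90/100 = 423/2
Step 2: Inverse prop: k = (423/2)*5; new y = k/11 = 423/2*5/11 = 2115/22
Step 3: Inverse prop: k = (2115/22)*3; new y = k/5 = 2115/22*3/5 = 1269/22
Final result = 1269/22

1269/22


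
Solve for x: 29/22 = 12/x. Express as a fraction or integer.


Setting up: 29/22 = 12/x
Cross multiply: 29 * x = 22 * 12
29x = 264
x = 264/29
x = 264/29

264/29


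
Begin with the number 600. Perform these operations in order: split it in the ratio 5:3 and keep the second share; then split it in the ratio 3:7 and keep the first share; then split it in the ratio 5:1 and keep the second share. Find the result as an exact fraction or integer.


Start with 600.
Step 1: Split 5:3, second share = 600 * 3/8 = 225
Step 2: Split 3:7, first share = 225 * 3/10 = 135/2
Step 3: Split 5:1, second share = 135/2 * 1/6 = 45/4
Final result = 45/4

45/4


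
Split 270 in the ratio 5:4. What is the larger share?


Total parts = 5 + 4 = 9
Value per part = 270 / 9 = 30
First share = 5 * 30 = 150
Second share = 4 * 30 = 120
Larger share = 150

150


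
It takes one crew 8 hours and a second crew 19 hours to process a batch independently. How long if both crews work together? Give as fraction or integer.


Rate of A = 1/8 job per hour
Rate of B = 1/19 job per hour
Combined rate = 1/8 + 1/19
Find common denominator: (19 + 8)/(8*19) = 27/152
Combined rate = 27/152 job per hour
Time together = 1 / (27/152) = 152/27 hours

152/27


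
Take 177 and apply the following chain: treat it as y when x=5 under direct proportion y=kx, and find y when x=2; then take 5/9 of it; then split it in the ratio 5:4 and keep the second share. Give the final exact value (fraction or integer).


Start with 177.
Step 1: Direct prop: k = (177)/5; new y = k*2 = 177*2/5 = 354/5
Step 2: Take 5/9: 354/5 * 5/9 = 118/3
Step 3: Split 5:4, second share = 118/3 * 4/9 = 472/27
Final result = 472/27

472/27


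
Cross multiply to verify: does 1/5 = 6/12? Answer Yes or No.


Cross multiply to check 1/5 = 6/12
Left cross product: 1 * 12 = 12
Right cross product: 5 * 6 = 30
12 != 30
Not equal, so proportions differ => No

No


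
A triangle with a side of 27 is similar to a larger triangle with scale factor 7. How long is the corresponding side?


Similar triangles have proportional sides
Scale factor = 7
Smaller side = 27
Corresponding larger side = 27 * 7
= 189

189


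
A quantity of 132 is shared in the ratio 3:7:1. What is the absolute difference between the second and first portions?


Total parts = 3 + 7 + 1 = 11
Value per part = 132 / 11 = 12
Shares: 3*12=36, 7*12=84, 1*12=12
Second share = 84, first share = 36
Difference = |84 - 36| = 48

48


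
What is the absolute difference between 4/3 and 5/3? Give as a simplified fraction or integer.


Simplify: 4/3 = 4/3 and 5/3 = 5/3
Find common denominator: LCD = 3
Convert: 4/3 and 5/3
Difference = |4 - 5|/3 = 1/3
Simplified = 1/3

1/3


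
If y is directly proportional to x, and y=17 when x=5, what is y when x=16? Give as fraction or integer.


Direct proportion: y = kx
Find k: k = 17/5 = 17/5
Compute y at x=16: y = 17/5 * 16
y = 272/5

272/5


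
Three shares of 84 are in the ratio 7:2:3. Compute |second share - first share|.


Total parts = 7 + 2 + 3 = 12
Value per part = 84 / 12 = 7
Shares: 7*7=49, 2*7=14, 3*7=21
Second share = 14, first share = 49
Difference = |14 - 49| = 35

35


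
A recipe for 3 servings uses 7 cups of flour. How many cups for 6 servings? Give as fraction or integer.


Original: 7 cups for 3 servings
Target servings = 6
Scaling factor = 6/3
New amount = 7 * 6/3
= 42/3
= 14 cups

14


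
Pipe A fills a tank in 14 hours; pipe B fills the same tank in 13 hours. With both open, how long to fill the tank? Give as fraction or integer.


Rate of A = 1/14 job per hour
Rate of B = 1/13 job per hour
Combined rate = 1/14 + 1/13
Find common denominator: (13 + 14)/(14*13) = 27/182
Combined rate = 27/182 job per hour
Time together = 1 / (27/182) = 182/27 hours

182/27


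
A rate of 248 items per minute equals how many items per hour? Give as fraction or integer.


Converting from per minute to per hour
Rate = 248 items per minute
Multiply by 60: 248 * 60
= 14880 items per hour

14880


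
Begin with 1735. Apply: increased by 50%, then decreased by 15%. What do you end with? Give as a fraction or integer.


Start: 1735
Step 1: increase by 50% => multiply by 150/100
  1735 * 150/100 = 5205/2
Step 2: decrease by 15% => multiply by 85/100
  5205/2 * 85/100 = 17697/8
Final value = 17697/8

17697/8


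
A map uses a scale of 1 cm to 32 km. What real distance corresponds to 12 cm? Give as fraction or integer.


Map scale: 1 cm = 32 km
Measured distance on map = 12 cm
Set up proportion: 12 * 32 / 1
= 384 / 1
= 384 km

384


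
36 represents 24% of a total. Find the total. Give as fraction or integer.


Given: 36 is 24% of the whole
Set up: 36 = 24/100 * whole
whole = 36 * 100 / 24
whole = 3600 / 24
whole = 150

150


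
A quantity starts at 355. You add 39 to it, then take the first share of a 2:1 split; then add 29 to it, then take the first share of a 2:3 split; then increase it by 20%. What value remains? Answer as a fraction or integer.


Start with 355.
Step 1: Add 39: 355+39=394; split 2:1 first = 394*2/3 = 788/3
Step 2: Add 29: 788/3+29=875/3; split 2:3 first = 875/3*2/5 = 350/3
Step 3: Increase by 20%: 350/3 * 120/100 = 140
Final result = 140

140


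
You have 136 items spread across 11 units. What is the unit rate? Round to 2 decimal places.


Total items = 136
Number of units = 11
Unit rate = 136 / 11
= 12.36 items per unit

12.36


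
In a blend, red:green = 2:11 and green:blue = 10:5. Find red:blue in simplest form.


Given a:b = 2:11 and b:c = 10:5
Make b consistent. Multiply first ratio by 10: a:b = 20:110
Multiply second ratio by 11: b:c = 110:55
Now b = 110 in both, so a:b:c = 20:110:55
Therefore a:c = 20:55
Simplify by GCD: a:c = 4:11

4:11


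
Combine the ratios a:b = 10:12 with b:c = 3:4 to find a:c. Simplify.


Given a:b = 10:12 and b:c = 3:4
Make b consistent. Multiply first ratio by 3: a:b = 30:36
Multiply second ratio by 12: b:c = 36:48
Now b = 36 in both, so a:b:c = 30:36:48
Therefore a:c = 30:48
Simplify by GCD: a:c = 5:8

5:8


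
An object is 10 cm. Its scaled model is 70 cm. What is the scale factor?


Original length = 10 cm
Scaled length = 70 cm
Scale factor = 70 / 10
= 7

7


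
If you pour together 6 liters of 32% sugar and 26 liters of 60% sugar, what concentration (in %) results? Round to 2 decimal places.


Solute in mixture 1 = 32% of 6 L = 6*32/100 = 48/25 L
Solute in mixture 2 = 60% of 26 L = 26*60/100 = 78/5 L
Total solute = 48/25 + 78/5 = 438/25 L
Total volume = 6 + 26 = 32 L
Final concentration = 438/25/32 * 100 = 54.75%

54.75


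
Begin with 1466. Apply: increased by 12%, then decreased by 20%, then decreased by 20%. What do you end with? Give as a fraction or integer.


Start: 1466
Step 1: increase by 12% => multiply by 112/100
  1466 * 112/100 = 41048/25
Step 2: decrease by 20% => multiply by 80/100
  41048/25 * 80/100 = 164192/125
Step 3: decrease by 20% => multiply by 80/100
  164192/125 * 80/100 = 656768/625
Final value = 656768/625

656768/625


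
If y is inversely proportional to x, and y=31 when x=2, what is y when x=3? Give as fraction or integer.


Inverse proportion: y = k/x
Find k: k = 2 * 31 = 62
Compute y at x=3: y = 62/3
y = 62/3

62/3


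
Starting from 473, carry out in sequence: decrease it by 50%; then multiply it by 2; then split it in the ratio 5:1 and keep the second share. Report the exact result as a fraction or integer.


Start with 473.
Step 1: Decrease by 50%: 473 * 50/100 = 473/2
Step 2: Multiply by 2: 473/2 * 2 = 473
Step 3: Split 5:1, second share = 473 * 1/6 = 473/6
Final result = 473/6

473/6


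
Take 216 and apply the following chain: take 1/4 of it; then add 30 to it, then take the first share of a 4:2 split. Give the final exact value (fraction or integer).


Start with 216.
Step 1: Take 1/4: 216 * 1/4 = 54
Step 2: Add 30: 54+30=84; split 4:2 first = 84*4/6 = 56
Final result = 56

56


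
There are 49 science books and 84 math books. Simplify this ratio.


Find GCD(49, 84)
GCD = 7
Divide both by 7: 49/7 = 7, 84/7 = 12
Simplified ratio = 7:12

7:12


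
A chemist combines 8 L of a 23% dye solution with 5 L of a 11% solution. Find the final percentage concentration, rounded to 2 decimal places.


Solute in mixture 1 = 23% of 8 L = 8*23/100 = 46/25 L
Solute in mixture 2 = 11% of 5 L = 5*11/100 = 11/20 L
Total solute = 46/25 + 11/20 = 239/100 L
Total volume = 8 + 5 = 13 L
Final concentration = 239/100/13 * 100 = 18.38%

18.38


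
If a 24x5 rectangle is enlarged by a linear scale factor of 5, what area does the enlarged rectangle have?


Original dimensions: 24 x 5
Enlargement factor = 5
New width = 24 * 5 = 120
New height = 5 * 5 = 25
New area = 120 * 25 = 3000

3000


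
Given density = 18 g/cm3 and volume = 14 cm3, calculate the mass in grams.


Using mass = density * volume
Density = 18 g/cm3
Volume = 14 cm3
Mass = 18 * 14
= 252 g

252


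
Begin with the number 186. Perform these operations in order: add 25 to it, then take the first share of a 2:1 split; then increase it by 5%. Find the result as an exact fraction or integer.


Start with 186.
Step 1: Add 25: 186+25=211; split 2:1 first = 211*2/3 = 422/3
Step 2: Increase by 5%: 422/3 * 105/100 = 1477/10
Final result = 1477/10

1477/10


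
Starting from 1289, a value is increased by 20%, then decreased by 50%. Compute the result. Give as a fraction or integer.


Start: 1289
Step 1: increase by 20% => multiply by 120/100
  1289 * 120/100 = 7734/5
Step 2: decrease by 50% => multiply by 50/100
  7734/5 * 50/100 = 3867/5
Final value = 3867/5

3867/5


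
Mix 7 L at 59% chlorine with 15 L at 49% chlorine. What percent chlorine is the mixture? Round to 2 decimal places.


Solute in mixture 1 = 59% of 7 L = 7*59/100 = 413/100 L
Solute in mixture 2 = 49% of 15 L = 15*49/100 = 147/20 L
Total solute = 413/100 + 147/20 = 287/25 L
Total volume = 7 + 15 = 22 L
Final concentration = 287/25/22 * 100 = 52.18%

52.18


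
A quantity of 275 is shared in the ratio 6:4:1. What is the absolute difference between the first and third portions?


Total parts = 6 + 4 + 1 = 11
Value per part = 275 / 11 = 25
Shares: 6*25=150, 4*25=100, 1*25=25
First share = 150, third share = 25
Difference = |150 - 25| = 125

125


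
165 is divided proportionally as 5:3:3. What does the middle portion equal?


Ratio = 5:3:3
Total parts = 5 + 3 + 3 = 11
Value per part = 165 / 11 = 15
First share = 5 * 15 = 75
Middle share = 3 * 15 = 45
Third share = 3 * 15 = 45

45


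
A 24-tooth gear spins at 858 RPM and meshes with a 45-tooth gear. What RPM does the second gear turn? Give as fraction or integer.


Gear ratio: teeth_A * RPM_A = teeth_B * RPM_B
24 * 858 = 45 * RPM_B
20592 = 45 * RPM_B
RPM_B = 20592 / 45
RPM_B = 2288/5

2288/5


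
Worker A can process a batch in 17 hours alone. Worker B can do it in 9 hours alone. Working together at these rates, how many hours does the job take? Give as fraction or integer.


Rate of A = 1/17 job per hour
Rate of B = 1/9 job per hour
Combined rate = 1/17 + 1/9
Find common denominator: (9 + 17)/(17*9) = 26/153
Combined rate = 26/153 job per hour
Time together = 1 / (26/153) = 153/26 hours

153/26


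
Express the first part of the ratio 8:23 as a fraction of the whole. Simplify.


Total parts = 8 + 23 = 31
First part fraction = 8/31
Simplify: 8/31 = 8/31

8/31


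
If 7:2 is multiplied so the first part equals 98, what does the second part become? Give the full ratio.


Original ratio: 7:2
First term target: 98
Scale factor = 98 / 7 = 14
Multiply second term: 2 * 14 = 28
Equivalent ratio = 98:28

98:28


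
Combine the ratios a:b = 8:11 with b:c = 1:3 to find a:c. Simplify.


Given a:b = 8:11 and b:c = 1:3
Make b consistent. Multiply first ratio by 1: a:b = 8:11
Multiply second ratio by 11: b:c = 11:33
Now b = 11 in both, so a:b:c = 8:11:33
Therefore a:c = 8:33
Simplify by GCD: a:c = 8:33

8:33


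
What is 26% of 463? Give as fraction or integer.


Compute 26% of 463
Convert percentage: 26% = 26/100
Multiply: 463 * 26/100
= 12038/100
= 6019/50

6019/50


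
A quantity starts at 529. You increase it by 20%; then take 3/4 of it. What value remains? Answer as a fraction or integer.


Start with 529.
Step 1: Increase by 20%: 529 * 120/100 = 3174/5
Step 2: Take 3/4: 3174/5 * 3/4 = 4761/10
Final result = 4761/10

4761/10


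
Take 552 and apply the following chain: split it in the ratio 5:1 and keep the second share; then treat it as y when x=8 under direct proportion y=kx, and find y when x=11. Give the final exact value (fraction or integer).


Start with 552.
Step 1: Split 5:1, second share = 552 * 1/6 = 92
Step 2: Direct prop: k = (92)/8; new y = k*11 = 92*11/8 = 253/2
Final result = 253/2

253/2


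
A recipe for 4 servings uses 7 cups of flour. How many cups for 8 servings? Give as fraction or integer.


Original: 7 cups for 4 servings
Target servings = 8
Scaling factor = 8/4
New amount = 7 * 8/4
= 56/4
= 14 cups

14


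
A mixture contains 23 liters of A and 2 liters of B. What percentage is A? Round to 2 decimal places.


Volume of A = 23 L
Volume of B = 2 L
Total volume = 23 + 2 = 25 L
Percentage of A = (23/25) * 100
= 92.00%

92.00


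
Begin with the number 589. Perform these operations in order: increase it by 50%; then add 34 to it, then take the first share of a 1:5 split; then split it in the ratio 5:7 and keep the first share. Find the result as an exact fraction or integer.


Start with 589.
Step 1: Increase by 50%: 589 * 150/100 = 1767/2
Step 2: Add 34: 1767/2+34=1835/2; split 1:5 first = 1835/2*1/6 = 1835/12
Step 3: Split 5:7, first share = 1835/12 * 5/12 = 9175/144
Final result = 9175/144

9175/144


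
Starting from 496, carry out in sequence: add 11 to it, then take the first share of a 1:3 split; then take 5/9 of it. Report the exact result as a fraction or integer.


Start with 496.
Step 1: Add 11: 496+11=507; split 1:3 first = 507*1/4 = 507/4
Step 2: Take 5/9: 507/4 * 5/9 = 845/12
Final result = 845/12

845/12


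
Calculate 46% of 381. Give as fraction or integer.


Compute 46% of 381
Convert percentage: 46% = 46/100
Multiply: 381 * 46/100
= 17526/100
= 8763/50

8763/50


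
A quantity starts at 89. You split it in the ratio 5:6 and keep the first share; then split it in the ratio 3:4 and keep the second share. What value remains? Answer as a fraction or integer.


Start with 89.
Step 1: Split 5:6, first share = 89 * 5/11 = 445/11
Step 2: Split 3:4, second share = 445/11 * 4/7 = 1780/77
Final result = 1780/77

1780/77


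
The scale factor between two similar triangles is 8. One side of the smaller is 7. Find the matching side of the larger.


Similar triangles have proportional sides
Scale factor = 8
Smaller side = 7
Corresponding larger side = 7 * 8
= 56

56


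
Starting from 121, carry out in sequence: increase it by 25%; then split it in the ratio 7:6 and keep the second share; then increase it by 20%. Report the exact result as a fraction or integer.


Start with 121.
Step 1: Increase by 25%: 121 * 125/100 = 605/4
Step 2: Split 7:6, second share = 605/4 * 6/13 = 1815/26
Step 3: Increase by 20%: 1815/26 * 120/100 = 1089/13
Final result = 1089/13

1089/13


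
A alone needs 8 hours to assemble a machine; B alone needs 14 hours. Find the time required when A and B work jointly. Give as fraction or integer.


Rate of A = 1/8 job per hour
Rate of B = 1/14 job per hour
Combined rate = 1/8 + 1/14
Find common denominator: (14 + 8)/(8*14) = 22/112
Combined rate = 11/56 job per hour
Time together = 1 / (11/56) = 56/11 hours

56/11


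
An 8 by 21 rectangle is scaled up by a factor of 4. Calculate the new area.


Original dimensions: 8 x 21
Enlargement factor = 4
New width = 8 * 4 = 32
New height = 21 * 4 = 84
New area = 32 * 84 = 2688

2688


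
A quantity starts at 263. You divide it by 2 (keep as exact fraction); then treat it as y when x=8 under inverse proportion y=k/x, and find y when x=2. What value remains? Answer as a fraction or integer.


Start with 263.
Step 1: Divide by 2: 263 / 2 = 263/2
Step 2: Inverse prop: k = (263/2)*8; new y = k/2 = 263/2*8/2 = 526
Final result = 526

526


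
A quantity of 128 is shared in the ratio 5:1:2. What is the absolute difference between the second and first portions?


Total parts = 5 + 1 + 2 = 8
Value per part = 128 / 8 = 16
Shares: 5*16=80, 1*16=16, 2*16=32
Second share = 16, first share = 80
Difference = |16 - 80| = 64

64


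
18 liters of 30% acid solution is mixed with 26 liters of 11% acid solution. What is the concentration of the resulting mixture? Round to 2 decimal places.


Solute in mixture 1 = 30% of 18 L = 18*30/100 = 27/5 L
Solute in mixture 2 = 11% of 26 L = 26*11/100 = 143/50 L
Total solute = 27/5 + 143/50 = 413/50 L
Total volume = 18 + 26 = 44 L
Final concentration = 413/50/44 * 100 = 18.77%

18.77


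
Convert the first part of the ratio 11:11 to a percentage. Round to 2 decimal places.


Total parts = 11 + 11 = 22
First part fraction = 11/22
Percentage = (11/22) * 100
= 0.5 * 100
= 50.00%

50.00


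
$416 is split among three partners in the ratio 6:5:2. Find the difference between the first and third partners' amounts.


Total parts = 6 + 5 + 2 = 13
Value per part = 416 / 13 = 32
Shares: 6*32=192, 5*32=160, 2*32=64
First share = 192, third share = 64
Difference = |192 - 64| = 128

128


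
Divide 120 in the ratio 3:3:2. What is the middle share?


Ratio = 3:3:2
Total parts = 3 + 3 + 2 = 8
Value per part = 120 / 8 = 15
First share = 3 * 15 = 45
Middle share = 3 * 15 = 45
Third share = 2 * 15 = 30

45


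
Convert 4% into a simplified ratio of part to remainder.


Part = 4%, Remainder = 96%
Ratio = 4:96
GCD(4, 96) = 4
Simplify: 1:24 = 1:24

1:24


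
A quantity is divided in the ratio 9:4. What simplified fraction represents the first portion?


Total parts = 9 + 4 = 13
First part fraction = 9/13
Simplify: 9/13 = 9/13

9/13


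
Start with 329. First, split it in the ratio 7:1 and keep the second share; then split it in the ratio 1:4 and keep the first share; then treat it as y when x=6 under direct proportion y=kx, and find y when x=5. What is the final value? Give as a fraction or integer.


Start with 329.
Step 1: Split 7:1, second share = 329 * 1/8 = 329/8
Step 2: Split 1:4, first share = 329/8 * 1/5 = 329/40
Step 3: Direct prop: k = (329/40)/6; new y = k*5 = 329/40*5/6 = 329/48
Final result = 329/48

329/48


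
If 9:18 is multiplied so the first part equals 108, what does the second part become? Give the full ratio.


Original ratio: 9:18
First term target: 108
Scale factor = 108 / 9 = 12
Multiply second term: 18 * 12 = 216
Equivalent ratio = 108:216

108:216


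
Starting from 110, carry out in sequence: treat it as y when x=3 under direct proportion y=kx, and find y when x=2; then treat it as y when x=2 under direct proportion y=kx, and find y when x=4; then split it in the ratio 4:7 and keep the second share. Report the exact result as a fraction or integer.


Start with 110.
Step 1: Direct prop: k = (110)/3; new y = k*2 = 110*2/3 = 220/3
Step 2: Direct prop: k = (220/3)/2; new y = k*4 = 220/3*4/2 = 440/3
Step 3: Split 4:7, second share = 440/3 * 7/11 = 280/3
Final result = 280/3

280/3


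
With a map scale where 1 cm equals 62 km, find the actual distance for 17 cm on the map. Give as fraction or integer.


Map scale: 1 cm = 62 km
Measured distance on map = 17 cm
Set up proportion: 17 * 62 / 1
= 1054 / 1
= 1054 km

1054


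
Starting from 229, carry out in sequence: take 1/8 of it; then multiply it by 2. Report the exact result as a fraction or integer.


Start with 229.
Step 1: Take 1/8: 229 * 1/8 = 229/8
Step 2: Multiply by 2: 229/8 * 2 = 229/4
Final result = 229/4

229/4


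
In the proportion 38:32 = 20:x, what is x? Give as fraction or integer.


Setting up: 38/32 = 20/x
Cross multiply: 38 * x = 32 * 20
38x = 640
x = 640/38
x = 320/19

320/19


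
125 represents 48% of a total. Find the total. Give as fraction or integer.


Given: 125 is 48% of the whole
Set up: 125 = 48/100 * whole
whole = 125 * 100 / 48
whole = 12500 / 48
whole = 3125/12

3125/12


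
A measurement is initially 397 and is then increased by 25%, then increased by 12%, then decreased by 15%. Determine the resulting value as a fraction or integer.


Start: 397
Step 1: increase by 25% => multiply by 125/100
  397 * 125/100 = 1985/4
Step 2: increase by 12% => multiply by 112/100
  1985/4 * 112/100 = 2779/5
Step 3: decrease by 15% => multiply by 85/100
  2779/5 * 85/100 = 47243/100
Final value = 47243/100

47243/100


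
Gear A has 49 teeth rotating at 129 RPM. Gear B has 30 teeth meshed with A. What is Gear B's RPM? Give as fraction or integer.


Gear ratio: teeth_A * RPM_A = teeth_B * RPM_B
49 * 129 = 30 * RPM_B
6321 = 30 * RPM_B
RPM_B = 6321 / 30
RPM_B = 2107/10

2107/10


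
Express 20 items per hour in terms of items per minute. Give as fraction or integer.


Converting from per hour to per minute
Rate = 20 items per hour
Divide by 60: 20/60
= 1/3 items per minute

1/3


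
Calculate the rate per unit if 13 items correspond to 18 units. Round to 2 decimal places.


Total items = 13
Number of units = 18
Unit rate = 13 / 18
= 0.72 items per unit

0.72


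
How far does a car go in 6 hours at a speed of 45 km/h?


Using distance = speed * time
Speed = 45 km/h
Time = 6 hours
Distance = 45 * 6
= 270 km

270


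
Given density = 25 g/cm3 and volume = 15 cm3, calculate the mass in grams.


Using mass = density * volume
Density = 25 g/cm3
Volume = 15 cm3
Mass = 25 * 15
= 375 g

375


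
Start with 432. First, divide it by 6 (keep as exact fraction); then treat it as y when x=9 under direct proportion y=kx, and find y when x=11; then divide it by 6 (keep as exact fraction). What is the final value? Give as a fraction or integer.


Start with 432.
Step 1: Divide by 6: 432 / 6 = 72
Step 2: Direct prop: k = (72)/9; new y = k*11 = 72*11/9 = 88
Step 3: Divide by 6: 88 / 6 = 44/3
Final result = 44/3

44/3


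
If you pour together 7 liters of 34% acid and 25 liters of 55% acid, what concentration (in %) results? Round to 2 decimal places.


Solute in mixture 1 = 34% of 7 L = 7*34/100 = 119/50 L
Solute in mixture 2 = 55% of 25 L = 25*55/100 = 55/4 L
Total solute = 119/50 + 55/4 = 1613/100 L
Total volume = 7 + 25 = 32 L
Final concentration = 1613/100/32 * 100 = 50.41%

50.41


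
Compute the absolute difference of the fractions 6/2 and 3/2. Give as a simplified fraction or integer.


Simplify: 6/2 = 3 and 3/2 = 3/2
Find common denominator: LCD = 2
Convert: 6/2 and 3/2
Difference = |6 - 3|/2 = 3/2
Simplified = 3/2

3/2


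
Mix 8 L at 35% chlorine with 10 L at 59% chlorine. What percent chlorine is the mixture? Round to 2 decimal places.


Solute in mixture 1 = 35% of 8 L = 8*35/100 = 14/5 L
Solute in mixture 2 = 59% of 10 L = 10*59/100 = 59/10 L
Total solute = 14/5 + 59/10 = 87/10 L
Total volume = 8 + 10 = 18 L
Final concentration = 87/10/18 * 100 = 48.33%

48.33


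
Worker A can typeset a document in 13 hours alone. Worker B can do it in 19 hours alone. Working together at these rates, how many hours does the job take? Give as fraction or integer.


Rate of A = 1/13 job per hour
Rate of B = 1/19 job per hour
Combined rate = 1/13 + 1/19
Find common denominator: (19 + 13)/(13*19) = 32/247
Combined rate = 32/247 job per hour
Time together = 1 / (32/247) = 247/32 hours

247/32


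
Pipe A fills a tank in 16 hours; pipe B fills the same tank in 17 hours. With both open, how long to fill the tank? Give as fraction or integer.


Rate of A = 1/16 job per hour
Rate of B = 1/17 job per hour
Combined rate = 1/16 + 1/17
Find common denominator: (17 + 16)/(16*17) = 33/272
Combined rate = 33/272 job per hour
Time together = 1 / (33/272) = 272/33 hours

272/33


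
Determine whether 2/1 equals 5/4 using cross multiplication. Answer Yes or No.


Cross multiply to check 2/1 = 5/4
Left cross product: 2 * 4 = 8
Right cross product: 1 * 5 = 5
8 != 5
Not equal, so proportions differ => No

No


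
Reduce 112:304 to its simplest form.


Find GCD(112, 304)
GCD = 16
Divide both by 16: 112/16 = 7, 304/16 = 19
Simplified ratio = 7:19

7:19


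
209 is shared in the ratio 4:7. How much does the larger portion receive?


Total parts = 4 + 7 = 11
Value per part = 209 / 11 = 19
First share = 4 * 19 = 76
Second share = 7 * 19 = 133
Larger share = 133

133


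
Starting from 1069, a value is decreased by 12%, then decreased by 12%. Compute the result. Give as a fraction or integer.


Start: 1069
Step 1: decrease by 12% => multiply by 88/100
  1069 * 88/100 = 23518/25
Step 2: decrease by 12% => multiply by 88/100
  23518/25 * 88/100 = 517396/625
Final value = 517396/625

517396/625


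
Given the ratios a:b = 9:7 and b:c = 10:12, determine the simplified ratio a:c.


Given a:b = 9:7 and b:c = 10:12
Make b consistent. Multiply first ratio by 10: a:b = 90:70
Multiply second ratio by 7: b:c = 70:84
Now b = 70 in both, so a:b:c = 90:70:84
Therefore a:c = 90:84
Simplify by GCD: a:c = 15:14

15:14


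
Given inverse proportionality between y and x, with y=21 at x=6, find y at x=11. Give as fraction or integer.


Inverse proportion: y = k/x
Find k: k = 6 * 21 = 126
Compute y at x=11: y = 126/11
y = 126/11

126/11


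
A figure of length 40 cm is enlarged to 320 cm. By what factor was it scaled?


Original length = 40 cm
Scaled length = 320 cm
Scale factor = 320 / 40
= 8

8


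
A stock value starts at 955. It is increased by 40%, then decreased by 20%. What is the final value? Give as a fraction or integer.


Start: 955
Step 1: increase by 40% => multiply by 140/100
  955 * 140/100 = 1337
Step 2: decrease by 20% => multiply by 80/100
  1337 * 80/100 = 5348/5
Final value = 5348/5

5348/5


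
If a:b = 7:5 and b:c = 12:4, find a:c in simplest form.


Given a:b = 7:5 and b:c = 12:4
Make b consistent. Multiply first ratio by 12: a:b = 84:60
Multiply second ratio by 5: b:c = 60:20
Now b = 60 in both, so a:b:c = 84:60:20
Therefore a:c = 84:20
Simplify by GCD: a:c = 21:5

21:5


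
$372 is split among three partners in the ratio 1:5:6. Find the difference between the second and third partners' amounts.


Total parts = 1 + 5 + 6 = 12
Value per part = 372 / 12 = 31
Shares: 1*31=31, 5*31=155, 6*31=186
Second share = 155, third share = 186
Difference = |155 - 186| = 31

31


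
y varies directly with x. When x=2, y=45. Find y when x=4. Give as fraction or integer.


Direct proportion: y = kx
Find k: k = 45/2 = 45/2
Compute y at x=4: y = 45/2 * 4
y = 90

90


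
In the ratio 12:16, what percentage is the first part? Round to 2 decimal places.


Total parts = 12 + 16 = 28
First part fraction = 12/28
Percentage = (12/28) * 100
= 0.428571 * 100
= 42.86%

42.86


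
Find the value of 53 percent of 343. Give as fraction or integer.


Compute 53% of 343
Convert percentage: 53% = 53/100
Multiply: 343 * 53/100
= 18179/100
= 18179/100

18179/100


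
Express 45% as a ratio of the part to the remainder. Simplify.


Part = 45%, Remainder = 55%
Ratio = 45:55
GCD(45, 55) = 5
Simplify: 9:11 = 9:11

9:11


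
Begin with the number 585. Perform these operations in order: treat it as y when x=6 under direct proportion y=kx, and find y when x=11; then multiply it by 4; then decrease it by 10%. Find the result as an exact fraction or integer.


Start with 585.
Step 1: Direct prop: k = (585)/6; new y = k*11 = 585*11/6 = 2145/2
Step 2: Multiply by 4: 2145/2 * 4 = 4290
Step 3: Decrease by 10%: 4290 * 90/100 = 3861
Final result = 3861

3861


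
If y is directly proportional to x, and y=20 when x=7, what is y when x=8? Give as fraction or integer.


Direct proportion: y = kx
Find k: k = 20/7 = 20/7
Compute y at x=8: y = 20/7 * 8
y = 160/7

160/7


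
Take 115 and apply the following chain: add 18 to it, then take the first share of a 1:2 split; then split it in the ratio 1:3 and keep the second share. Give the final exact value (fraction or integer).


Start with 115.
Step 1: Add 18: 115+18=133; split 1:2 first = 133*1/3 = 133/3
Step 2: Split 1:3, second share = 133/3 * 3/4 = 133/4
Final result = 133/4

133/4


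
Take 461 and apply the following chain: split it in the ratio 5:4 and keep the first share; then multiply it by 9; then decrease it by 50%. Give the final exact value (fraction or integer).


Start with 461.
Step 1: Split 5:4, first share = 461 * 5/9 = 2305/9
Step 2: Multiply by 9: 2305/9 * 9 = 2305
Step 3: Decrease by 50%: 2305 * 50/100 = 2305/2
Final result = 2305/2

2305/2


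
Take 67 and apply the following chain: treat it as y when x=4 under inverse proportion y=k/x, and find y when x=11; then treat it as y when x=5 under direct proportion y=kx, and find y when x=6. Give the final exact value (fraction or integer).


Start with 67.
Step 1: Inverse prop: k = (67)*4; new y = k/11 = 67*4/11 = 268/11
Step 2: Direct prop: k = (268/11)/5; new y = k*6 = 268/11*6/5 = 1608/55
Final result = 1608/55

1608/55


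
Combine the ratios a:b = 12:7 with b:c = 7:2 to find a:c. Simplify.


Given a:b = 12:7 and b:c = 7:2
Make b consistent. Multiply first ratio by 7: a:b = 84:49
Multiply second ratio by 7: b:c = 49:14
Now b = 49 in both, so a:b:c = 84:49:14
Therefore a:c = 84:14
Simplify by GCD: a:c = 6:1

6:1


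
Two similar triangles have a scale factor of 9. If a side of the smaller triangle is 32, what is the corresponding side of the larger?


Similar triangles have proportional sides
Scale factor = 9
Smaller side = 32
Corresponding larger side = 32 * 9
= 288

288


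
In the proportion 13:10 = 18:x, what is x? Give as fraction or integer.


Setting up: 13/10 = 18/x
Cross multiply: 13 * x = 10 * 18
13x = 180
x = 180/13
x = 180/13

180/13


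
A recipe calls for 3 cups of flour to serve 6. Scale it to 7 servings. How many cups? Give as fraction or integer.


Original: 3 cups for 6 servings
Target servings = 7
Scaling factor = 7/6
New amount = 3 * 7/6
= 21/6
= 7/2 cups

7/2


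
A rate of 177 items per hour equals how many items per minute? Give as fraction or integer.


Converting from per hour to per minute
Rate = 177 items per hour
Divide by 60: 177/60
= 59/20 items per minute

59/20


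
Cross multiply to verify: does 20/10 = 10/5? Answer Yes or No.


Cross multiply to check 20/10 = 10/5
Left cross product: 20 * 5 = 100
Right cross product: 10 * 10 = 100
100 = 100
Equal, so proportions match => Yes

Yes


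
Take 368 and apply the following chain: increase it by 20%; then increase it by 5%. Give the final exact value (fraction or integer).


Start with 368.
Step 1: Increase by 20%: 368 * 120/100 = 2208/5
Step 2: Increase by 5%: 2208/5 * 105/100 = 11592/25
Final result = 11592/25

11592/25


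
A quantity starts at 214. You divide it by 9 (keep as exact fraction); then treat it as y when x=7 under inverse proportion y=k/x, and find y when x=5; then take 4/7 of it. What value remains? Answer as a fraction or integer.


Start with 214.
Step 1: Divide by 9: 214 / 9 = 214/9
Step 2: Inverse prop: k = (214/9)*7; new y = k/5 = 214/9*7/5 = 1498/45
Step 3: Take 4/7: 1498/45 * 4/7 = 856/45
Final result = 856/45

856/45


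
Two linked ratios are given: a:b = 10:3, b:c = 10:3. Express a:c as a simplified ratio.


Given a:b = 10:3 and b:c = 10:3
Make b consistent. Multiply first ratio by 10: a:b = 100:30
Multiply second ratio by 3: b:c = 30:9
Now b = 30 in both, so a:b:c = 100:30:9
Therefore a:c = 100:9
Simplify by GCD: a:c = 100:9

100:9


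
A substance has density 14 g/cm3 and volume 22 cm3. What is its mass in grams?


Using mass = density * volume
Density = 14 g/cm3
Volume = 22 cm3
Mass = 14 * 22
= 308 g

308


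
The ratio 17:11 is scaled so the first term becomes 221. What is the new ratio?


Original ratio: 17:11
First term target: 221
Scale factor = 221 / 17 = 13
Multiply second term: 11 * 13 = 143
Equivalent ratio = 221:143

221:143


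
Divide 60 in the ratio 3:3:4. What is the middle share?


Ratio = 3:3:4
Total parts = 3 + 3 + 4 = 10
Value per part = 60 / 10 = 6
First share = 3 * 6 = 18
Middle share = 3 * 6 = 18
Third share = 4 * 6 = 24

18


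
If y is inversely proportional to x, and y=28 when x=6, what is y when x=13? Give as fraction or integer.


Inverse proportion: y = k/x
Find k: k = 6 * 28 = 168
Compute y at x=13: y = 168/13
y = 168/13

168/13


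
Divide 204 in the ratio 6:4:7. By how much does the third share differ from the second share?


Total parts = 6 + 4 + 7 = 17
Value per part = 204 / 17 = 12
Shares: 6*12=72, 4*12=48, 7*12=84
Third share = 84, second share = 48
Difference = |84 - 48| = 36

36


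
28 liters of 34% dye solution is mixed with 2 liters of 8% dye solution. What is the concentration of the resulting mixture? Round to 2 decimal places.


Solute in mixture 1 = 34% of 28 L = 28*34/100 = 238/25 L
Solute in mixture 2 = 8% of 2 L = 2*8/100 = 4/25 L
Total solute = 238/25 + 4/25 = 242/25 L
Total volume = 28 + 2 = 30 L
Final concentration = 242/25/30 * 100 = 32.27%

32.27


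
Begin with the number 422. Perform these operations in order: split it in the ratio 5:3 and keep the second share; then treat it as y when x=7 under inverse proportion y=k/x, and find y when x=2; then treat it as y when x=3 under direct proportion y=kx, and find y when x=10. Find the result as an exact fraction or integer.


Start with 422.
Step 1: Split 5:3, second share = 422 * 3/8 = 633/4
Step 2: Inverse prop: k = (633/4)*7; new y = k/2 = 633/4*7/2 = 4431/8
Step 3: Direct prop: k = (4431/8)/3; new y = k*10 = 4431/8*10/3 = 7385/4
Final result = 7385/4

7385/4


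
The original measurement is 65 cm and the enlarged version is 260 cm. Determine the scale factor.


Original length = 65 cm
Scaled length = 260 cm
Scale factor = 260 / 65
= 4

4


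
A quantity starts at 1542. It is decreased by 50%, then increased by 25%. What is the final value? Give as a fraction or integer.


Start: 1542
Step 1: decrease by 50% => multiply by 50/100
  1542 * 50/100 = 771
Step 2: increase by 25% => multiply by 125/100
  771 * 125/100 = 3855/4
Final value = 3855/4

3855/4


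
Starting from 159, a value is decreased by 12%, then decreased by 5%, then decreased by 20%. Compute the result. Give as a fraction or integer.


Start: 159
Step 1: decrease by 12% => multiply by 88/100
  159 * 88/100 = 3498/25
Step 2: decrease by 5% => multiply by 95/100
  3498/25 * 95/100 = 33231/250
Step 3: decrease by 20% => multiply by 80/100
  33231/250 * 80/100 = 66462/625
Final value = 66462/625

66462/625


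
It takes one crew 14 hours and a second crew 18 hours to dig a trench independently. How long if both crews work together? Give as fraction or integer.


Rate of A = 1/14 job per hour
Rate of B = 1/18 job per hour
Combined rate = 1/14 + 1/18
Find common denominator: (18 + 14)/(14*18) = 32/252
Combined rate = 8/63 job per hour
Time together = 1 / (8/63) = 63/8 hours

63/8
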